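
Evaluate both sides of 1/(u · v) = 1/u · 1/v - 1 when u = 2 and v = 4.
LHS = 1/(2 · 4) = 1/8
RHS = 1/2 · 1/4 - 1 = -7/8

LHS ≠ RHS, so the equation does not hold here.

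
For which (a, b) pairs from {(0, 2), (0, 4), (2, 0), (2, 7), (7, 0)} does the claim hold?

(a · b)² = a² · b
(0, 2), (0, 4), (2, 0), (7, 0)

Testing each pair:
(0, 2): LHS = 0, RHS = 0 → holds
(0, 4): LHS = 0, RHS = 0 → holds
(2, 0): LHS = 0, RHS = 0 → holds
(2, 7): LHS = 196, RHS = 28 → fails
(7, 0): LHS = 0, RHS = 0 → holds

4 of 5 pairs satisfy the claim.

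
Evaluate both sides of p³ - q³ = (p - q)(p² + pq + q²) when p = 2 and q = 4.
LHS = 2³ - 4³ = -56
RHS = (2 - 4)(2² + 2·4 + 4²) = -56

LHS = RHS: the two sides agree.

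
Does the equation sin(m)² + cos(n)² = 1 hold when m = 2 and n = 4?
Substituting m = 2, n = 4:

LHS = sin(2)² + cos(4)² ≈ 1.254
RHS = 1

LHS ≠ RHS, so the equation does not hold at this point.

Answer: Fails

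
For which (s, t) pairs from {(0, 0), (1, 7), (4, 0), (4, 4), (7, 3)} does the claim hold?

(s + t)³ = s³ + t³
Testing each pair:
(0, 0): LHS = 0, RHS = 0 → holds
(1, 7): LHS = 512, RHS = 344 → fails
(4, 0): LHS = 64, RHS = 64 → holds
(4, 4): LHS = 512, RHS = 128 → fails
(7, 3): LHS = 1000, RHS = 370 → fails

2 of 5 pairs satisfy the claim.

Answer: (0, 0), (4, 0)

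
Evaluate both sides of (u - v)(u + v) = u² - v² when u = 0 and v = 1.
LHS = (0 - 1)(0 + 1) = -1
RHS = 0² - 1² = -1

LHS = RHS: the two sides agree.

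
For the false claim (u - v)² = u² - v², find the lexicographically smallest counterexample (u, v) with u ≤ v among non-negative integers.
Substituting (0, 1) into the claim:
LHS = (0 - 1)² = 1
RHS = 0² - 1² = -1

Since LHS ≠ RHS, this pair disproves the claim, and no lexicographically smaller pair (u ≤ v, non-negative integers) does.

For instance (0, 5) is also a counterexample (LHS = 25, RHS = -25), but it's lexicographically larger.

Answer: (u, v) = (0, 1)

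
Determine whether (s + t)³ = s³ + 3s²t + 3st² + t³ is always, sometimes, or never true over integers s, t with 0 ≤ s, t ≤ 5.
The identity holds for every pair in the range. For instance at (s, t) = (0, 1): both sides equal 1.

Answer: Always true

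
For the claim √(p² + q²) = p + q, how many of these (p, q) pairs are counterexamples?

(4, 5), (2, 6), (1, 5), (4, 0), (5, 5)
Testing each pair:
(4, 5): LHS = √(41) ≈ 6.403, RHS = 9 → counterexample
(2, 6): LHS = 2·√(10) ≈ 6.325, RHS = 8 → counterexample
(1, 5): LHS = √(26) ≈ 5.099, RHS = 6 → counterexample
(4, 0): LHS = 4, RHS = 4 → satisfies claim
(5, 5): LHS = 5·√(2) ≈ 7.071, RHS = 10 → counterexample

That makes 4 counterexamples.

Answer: 4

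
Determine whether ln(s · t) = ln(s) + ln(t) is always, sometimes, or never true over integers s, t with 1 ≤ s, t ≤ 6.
The identity holds for every pair in the range. For instance at (s, t) = (4, 6): both sides equal ln(24) ≈ 3.178.

Answer: Always true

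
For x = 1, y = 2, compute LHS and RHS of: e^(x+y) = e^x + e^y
LHS = e^(1+2) = e^3 ≈ 20.09
RHS = e^1 + e^2 = e + e^2 ≈ 10.11

LHS ≠ RHS (they differ by about 9.978), so the equation does not hold here.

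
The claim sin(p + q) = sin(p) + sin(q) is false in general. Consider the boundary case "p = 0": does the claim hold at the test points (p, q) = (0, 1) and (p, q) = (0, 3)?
Yes, holds at both test points

At (0, 1): LHS = sin(1) ≈ 0.8415, RHS = sin(1) ≈ 0.8415 → equal
At (0, 3): LHS = sin(3) ≈ 0.1411, RHS = sin(3) ≈ 0.1411 → equal

So the claim does hold at both of these boundary points, even though it is not an identity.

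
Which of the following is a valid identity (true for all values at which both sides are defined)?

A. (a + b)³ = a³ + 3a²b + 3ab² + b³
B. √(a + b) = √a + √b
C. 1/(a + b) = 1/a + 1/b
A

A: holds — e.g. at (4, 6), both sides equal 1000.
B: fails at (6, 7) — LHS = √(13) ≈ 3.606, RHS = √(6) + √(7) ≈ 5.095.
C: fails at (1, 2) — LHS = 1/3, RHS = 3/2.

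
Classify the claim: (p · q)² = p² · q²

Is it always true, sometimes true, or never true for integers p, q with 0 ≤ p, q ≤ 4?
The identity holds for every pair in the range. For instance at (p, q) = (0, 2): both sides equal 0.

Answer: Always true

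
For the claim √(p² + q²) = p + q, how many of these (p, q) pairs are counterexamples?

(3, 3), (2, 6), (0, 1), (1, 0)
Testing each pair:
(3, 3): LHS = 3·√(2) ≈ 4.243, RHS = 6 → counterexample
(2, 6): LHS = 2·√(10) ≈ 6.325, RHS = 8 → counterexample
(0, 1): LHS = 1, RHS = 1 → satisfies claim
(1, 0): LHS = 1, RHS = 1 → satisfies claim

That makes 2 counterexamples.

Answer: 2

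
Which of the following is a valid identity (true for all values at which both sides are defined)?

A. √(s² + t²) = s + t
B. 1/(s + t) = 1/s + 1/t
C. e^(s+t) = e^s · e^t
A: fails at (5, 5) — LHS = 5·√(2) ≈ 7.071, RHS = 10.
B: fails at (2, 4) — LHS = 1/6, RHS = 3/4.
C: holds — e.g. at (5, 8), both sides equal e^13 ≈ 442413.4.

Answer: C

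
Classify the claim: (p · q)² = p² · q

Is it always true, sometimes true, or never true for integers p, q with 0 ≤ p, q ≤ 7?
It holds at (p, q) = (5, 1) (both sides equal 25), but fails at (p, q) = (2, 4) (LHS = 64, RHS = 16).

Answer: Sometimes true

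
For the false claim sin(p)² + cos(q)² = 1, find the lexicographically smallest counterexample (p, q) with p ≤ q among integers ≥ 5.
At (5, 5): both sides equal 1, so it holds there.

Substituting (5, 6) into the claim:
LHS = sin(5)² + cos(6)² ≈ 1.841
RHS = 1

Since LHS ≠ RHS, this pair disproves the claim, and no lexicographically smaller pair (p ≤ q, integers ≥ 5) does.

For instance (6, 7) is also a counterexample (LHS = sin(6)² + cos(7)² ≈ 0.6464, RHS = 1), but it's lexicographically larger.

Answer: (p, q) = (5, 6)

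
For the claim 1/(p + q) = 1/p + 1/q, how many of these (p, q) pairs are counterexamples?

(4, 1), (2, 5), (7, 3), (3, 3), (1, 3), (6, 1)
6

Testing each pair:
(4, 1): LHS = 1/5, RHS = 5/4 → counterexample
(2, 5): LHS = 1/7, RHS = 7/10 → counterexample
(7, 3): LHS = 1/10, RHS = 10/21 → counterexample
(3, 3): LHS = 1/6, RHS = 2/3 → counterexample
(1, 3): LHS = 1/4, RHS = 4/3 → counterexample
(6, 1): LHS = 1/7, RHS = 7/6 → counterexample

That makes 6 counterexamples.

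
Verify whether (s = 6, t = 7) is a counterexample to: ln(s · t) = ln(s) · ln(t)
Substituting s = 6, t = 7:
LHS = ln(6 · 7) = ln(42) ≈ 3.738
RHS = ln(6) · ln(7) ≈ 3.487

Since LHS ≠ RHS, this pair disproves the claim.

Answer: Yes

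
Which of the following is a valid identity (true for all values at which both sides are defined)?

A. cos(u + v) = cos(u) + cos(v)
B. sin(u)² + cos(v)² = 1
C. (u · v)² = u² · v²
C

A: fails at (2, 4) — LHS = cos(6) ≈ 0.9602, RHS = cos(4) + cos(2) ≈ -1.07.
B: fails at (6, 7) — LHS = sin(6)² + cos(7)² ≈ 0.6464, RHS = 1.
C: holds — e.g. at (2, 5), both sides equal 100.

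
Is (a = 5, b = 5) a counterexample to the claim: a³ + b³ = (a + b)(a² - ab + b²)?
Substituting a = 5, b = 5:
LHS = 5³ + 5³ = 250
RHS = (5 + 5)(5² - 5·5 + 5²) = 250

The sides agree, so this pair does not disprove the claim.

Answer: No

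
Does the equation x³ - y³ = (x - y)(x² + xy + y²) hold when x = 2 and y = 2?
Substituting x = 2, y = 2:

LHS = 2³ - 2³ = 0
RHS = (2 - 2)(2² + 2·2 + 2²) = 0

LHS = RHS, so the equation holds at this point.

Answer: Holds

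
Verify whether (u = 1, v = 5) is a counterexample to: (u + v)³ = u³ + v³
Yes

Substituting u = 1, v = 5:
LHS = (1 + 5)³ = 216
RHS = 1³ + 5³ = 126

Since LHS ≠ RHS, this pair disproves the claim.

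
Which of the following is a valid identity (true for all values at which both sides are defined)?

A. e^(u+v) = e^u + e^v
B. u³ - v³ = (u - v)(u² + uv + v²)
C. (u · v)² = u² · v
B

A: fails at (3, 7) — LHS = e^10 ≈ 22026.5, RHS = e^3 + e^7 ≈ 1117.
B: holds — e.g. at (1, 2), both sides equal -7.
C: fails at (3, 5) — LHS = 225, RHS = 45.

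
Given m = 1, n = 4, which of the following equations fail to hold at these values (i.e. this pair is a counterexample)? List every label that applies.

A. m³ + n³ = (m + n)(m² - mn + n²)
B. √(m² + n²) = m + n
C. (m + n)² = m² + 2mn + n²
Evaluating each claim at the given values:
A. LHS = 65, RHS = 65 → holds here (LHS = RHS)
B. LHS = √(17) ≈ 4.123, RHS = 5 → fails here (LHS ≠ RHS)
C. LHS = 25, RHS = 25 → holds here (LHS = RHS)

Answer: B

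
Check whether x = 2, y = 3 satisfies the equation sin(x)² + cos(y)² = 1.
Substituting x = 2, y = 3:

LHS = sin(2)² + cos(3)² ≈ 1.807
RHS = 1

LHS ≠ RHS, so the equation does not hold at this point.

Answer: Fails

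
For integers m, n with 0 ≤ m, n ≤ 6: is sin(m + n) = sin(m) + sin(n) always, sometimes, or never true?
Sometimes true

It holds at (m, n) = (6, 0) (both sides equal sin(6) ≈ -0.2794), but fails at (m, n) = (2, 5) (LHS = sin(7) ≈ 0.657, RHS = sin(5) + sin(2) ≈ -0.04963).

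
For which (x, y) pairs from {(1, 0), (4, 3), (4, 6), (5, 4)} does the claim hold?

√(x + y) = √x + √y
Testing each pair:
(1, 0): LHS = 1, RHS = 1 → holds
(4, 3): LHS = √(7) ≈ 2.646, RHS = √(3) + 2 ≈ 3.732 → fails
(4, 6): LHS = √(10) ≈ 3.162, RHS = 2 + √(6) ≈ 4.449 → fails
(5, 4): LHS = 3, RHS = 2 + √(5) ≈ 4.236 → fails

1 of 4 pairs satisfies the claim.

Answer: (1, 0)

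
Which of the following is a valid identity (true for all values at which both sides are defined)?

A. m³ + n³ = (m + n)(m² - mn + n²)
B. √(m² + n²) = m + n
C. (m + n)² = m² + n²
A: holds — e.g. at (3, 3), both sides equal 54.
B: fails at (2, 5) — LHS = √(29) ≈ 5.385, RHS = 7.
C: fails at (2, 3) — LHS = 25, RHS = 13.

Answer: A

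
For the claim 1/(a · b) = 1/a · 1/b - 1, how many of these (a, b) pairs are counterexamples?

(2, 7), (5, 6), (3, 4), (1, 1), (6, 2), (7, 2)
6

Testing each pair:
(2, 7): LHS = 1/14, RHS = -13/14 → counterexample
(5, 6): LHS = 1/30, RHS = -29/30 → counterexample
(3, 4): LHS = 1/12, RHS = -11/12 → counterexample
(1, 1): LHS = 1, RHS = 0 → counterexample
(6, 2): LHS = 1/12, RHS = -11/12 → counterexample
(7, 2): LHS = 1/14, RHS = -13/14 → counterexample

That makes 6 counterexamples.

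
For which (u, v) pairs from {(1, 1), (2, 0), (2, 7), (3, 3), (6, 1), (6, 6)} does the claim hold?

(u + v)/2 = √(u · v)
(1, 1), (3, 3), (6, 6)

Testing each pair:
(1, 1): LHS = 1, RHS = 1 → holds
(2, 0): LHS = 1, RHS = 0 → fails
(2, 7): LHS = 9/2, RHS = √(14) ≈ 3.742 → fails
(3, 3): LHS = 3, RHS = 3 → holds
(6, 1): LHS = 7/2, RHS = √(6) ≈ 2.449 → fails
(6, 6): LHS = 6, RHS = 6 → holds

3 of 6 pairs satisfy the claim.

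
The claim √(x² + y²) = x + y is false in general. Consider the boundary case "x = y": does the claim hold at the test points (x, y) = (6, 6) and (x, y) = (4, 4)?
At (6, 6): LHS = 6·√(2) ≈ 8.485 ≠ RHS = 12
At (4, 4): LHS = 4·√(2) ≈ 5.657 ≠ RHS = 8

Answer: No, fails at both test points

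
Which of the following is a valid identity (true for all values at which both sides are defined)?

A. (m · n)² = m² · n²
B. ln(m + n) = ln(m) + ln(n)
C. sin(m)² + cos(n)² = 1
A: holds — e.g. at (1, 1), both sides equal 1.
B: fails at (6, 7) — LHS = ln(13) ≈ 2.565, RHS = ln(6) + ln(7) ≈ 3.738.
C: fails at (1, 4) — LHS = cos(4)² + sin(1)² ≈ 1.135, RHS = 1.

Answer: A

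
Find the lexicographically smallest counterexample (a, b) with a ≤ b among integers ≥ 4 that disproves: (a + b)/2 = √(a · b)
(a, b) = (4, 5)

At (4, 4): both sides equal 4, so it holds there.

Substituting (4, 5) into the claim:
LHS = (4 + 5)/2 = 9/2
RHS = √(4 · 5) = 2·√(5) ≈ 4.472

Since LHS ≠ RHS, this pair disproves the claim, and no lexicographically smaller pair (a ≤ b, integers ≥ 4) does.

For instance (4, 8) is also a counterexample (LHS = 6, RHS = 4·√(2) ≈ 5.657), but it's lexicographically larger.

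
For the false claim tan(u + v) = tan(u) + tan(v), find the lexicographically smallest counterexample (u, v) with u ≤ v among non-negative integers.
At (0, 0): both sides equal 0, so it holds there.

Substituting (1, 1) into the claim:
LHS = tan(1 + 1) = tan(2) ≈ -2.185
RHS = tan(1) + tan(1) = 2·tan(1) ≈ 3.115

Since LHS ≠ RHS, this pair disproves the claim, and no lexicographically smaller pair (u ≤ v, non-negative integers) does.

For instance (1, 5) is also a counterexample (LHS = tan(6) ≈ -0.291, RHS = tan(5) + tan(1) ≈ -1.823), but it's lexicographically larger.

Answer: (u, v) = (1, 1)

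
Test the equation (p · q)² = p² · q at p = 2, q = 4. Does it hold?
Substituting p = 2, q = 4:

LHS = (2 · 4)² = 64
RHS = 2² · 4 = 16

LHS ≠ RHS, so the equation does not hold at this point.

Answer: Fails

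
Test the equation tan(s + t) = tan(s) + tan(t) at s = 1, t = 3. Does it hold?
Substituting s = 1, t = 3:

LHS = tan(1 + 3) = tan(4) ≈ 1.158
RHS = tan(1) + tan(3) ≈ 1.415

LHS ≠ RHS, so the equation does not hold at this point.

Answer: Fails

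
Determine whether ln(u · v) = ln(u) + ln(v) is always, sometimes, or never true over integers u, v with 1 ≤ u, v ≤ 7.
Always true

The identity holds for every pair in the range. For instance at (u, v) = (4, 3): both sides equal ln(12) ≈ 2.485.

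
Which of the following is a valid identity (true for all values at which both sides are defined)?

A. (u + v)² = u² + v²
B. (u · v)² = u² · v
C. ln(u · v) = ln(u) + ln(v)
A: fails at (2, 4) — LHS = 36, RHS = 20.
B: fails at (2, 5) — LHS = 100, RHS = 20.
C: holds — e.g. at (1, 1), both sides equal 0.

Answer: C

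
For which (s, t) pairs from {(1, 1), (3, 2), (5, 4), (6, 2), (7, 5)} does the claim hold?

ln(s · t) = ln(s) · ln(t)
(1, 1)

Testing each pair:
(1, 1): LHS = 0, RHS = 0 → holds
(3, 2): LHS = ln(6) ≈ 1.792, RHS = ln(2)·ln(3) ≈ 0.7615 → fails
(5, 4): LHS = ln(20) ≈ 2.996, RHS = ln(4)·ln(5) ≈ 2.231 → fails
(6, 2): LHS = ln(12) ≈ 2.485, RHS = ln(2)·ln(6) ≈ 1.242 → fails
(7, 5): LHS = ln(35) ≈ 3.555, RHS = ln(5)·ln(7) ≈ 3.132 → fails

1 of 5 pairs satisfies the claim.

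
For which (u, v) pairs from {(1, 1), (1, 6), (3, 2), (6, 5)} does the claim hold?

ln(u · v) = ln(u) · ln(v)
Testing each pair:
(1, 1): LHS = 0, RHS = 0 → holds
(1, 6): LHS = ln(6) ≈ 1.792, RHS = 0 → fails
(3, 2): LHS = ln(6) ≈ 1.792, RHS = ln(2)·ln(3) ≈ 0.7615 → fails
(6, 5): LHS = ln(30) ≈ 3.401, RHS = ln(5)·ln(6) ≈ 2.884 → fails

1 of 4 pairs satisfies the claim.

Answer: (1, 1)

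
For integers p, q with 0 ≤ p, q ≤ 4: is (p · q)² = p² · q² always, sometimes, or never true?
Always true

The identity holds for every pair in the range. For instance at (p, q) = (1, 4): both sides equal 16.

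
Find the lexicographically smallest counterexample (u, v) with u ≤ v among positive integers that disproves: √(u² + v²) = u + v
(u, v) = (1, 1)

Substituting (1, 1) into the claim:
LHS = √(1² + 1²) = √(2) ≈ 1.414
RHS = 1 + 1 = 2

Since LHS ≠ RHS, this pair disproves the claim, and no lexicographically smaller pair (u ≤ v, positive integers) does.

For instance (5, 8) is also a counterexample (LHS = √(89) ≈ 9.434, RHS = 13), but it's lexicographically larger.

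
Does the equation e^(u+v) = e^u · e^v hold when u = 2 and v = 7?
Holds

Substituting u = 2, v = 7:

LHS = e^(2+7) = e^9 ≈ 8103
RHS = e^2 · e^7 = e^9 ≈ 8103

LHS = RHS, so the equation holds at this point.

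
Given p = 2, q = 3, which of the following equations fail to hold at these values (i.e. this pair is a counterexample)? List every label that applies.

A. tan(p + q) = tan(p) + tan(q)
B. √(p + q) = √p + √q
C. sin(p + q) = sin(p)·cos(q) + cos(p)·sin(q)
Evaluating each claim at the given values:
A. LHS = tan(5) ≈ -3.381, RHS = tan(2) + tan(3) ≈ -2.328 → fails here (LHS ≠ RHS)
B. LHS = √(5) ≈ 2.236, RHS = √(2) + √(3) ≈ 3.146 → fails here (LHS ≠ RHS)
C. LHS = sin(5) ≈ -0.9589, RHS = sin(2)·cos(3) + sin(3)·cos(2) ≈ -0.9589 → holds here (LHS = RHS)

Answer: A, B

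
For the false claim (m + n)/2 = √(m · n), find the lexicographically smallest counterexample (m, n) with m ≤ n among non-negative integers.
(m, n) = (0, 1)

At (0, 0): both sides equal 0, so it holds there.

Substituting (0, 1) into the claim:
LHS = (0 + 1)/2 = 1/2
RHS = √(0 · 1) = 0

Since LHS ≠ RHS, this pair disproves the claim, and no lexicographically smaller pair (m ≤ n, non-negative integers) does.

For instance (3, 5) is also a counterexample (LHS = 4, RHS = √(15) ≈ 3.873), but it's lexicographically larger.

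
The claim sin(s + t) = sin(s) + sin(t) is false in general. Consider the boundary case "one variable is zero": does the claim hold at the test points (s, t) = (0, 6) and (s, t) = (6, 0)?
Yes, holds at both test points

At (0, 6): LHS = sin(6) ≈ -0.2794, RHS = sin(6) ≈ -0.2794 → equal
At (6, 0): LHS = sin(6) ≈ -0.2794, RHS = sin(6) ≈ -0.2794 → equal

So the claim does hold at both of these boundary points, even though it is not an identity.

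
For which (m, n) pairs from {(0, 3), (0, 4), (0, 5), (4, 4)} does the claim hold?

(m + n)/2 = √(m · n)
(4, 4)

Testing each pair:
(0, 3): LHS = 3/2, RHS = 0 → fails
(0, 4): LHS = 2, RHS = 0 → fails
(0, 5): LHS = 5/2, RHS = 0 → fails
(4, 4): LHS = 4, RHS = 4 → holds

1 of 4 pairs satisfies the claim.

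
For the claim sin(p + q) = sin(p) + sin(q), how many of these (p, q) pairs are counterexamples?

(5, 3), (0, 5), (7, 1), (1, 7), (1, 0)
3

Testing each pair:
(5, 3): LHS = sin(8) ≈ 0.9894, RHS = sin(5) + sin(3) ≈ -0.8178 → counterexample
(0, 5): LHS = sin(5) ≈ -0.9589, RHS = sin(5) ≈ -0.9589 → satisfies claim
(7, 1): LHS = sin(8) ≈ 0.9894, RHS = sin(7) + sin(1) ≈ 1.498 → counterexample
(1, 7): LHS = sin(8) ≈ 0.9894, RHS = sin(7) + sin(1) ≈ 1.498 → counterexample
(1, 0): LHS = sin(1) ≈ 0.8415, RHS = sin(1) ≈ 0.8415 → satisfies claim

That makes 3 counterexamples.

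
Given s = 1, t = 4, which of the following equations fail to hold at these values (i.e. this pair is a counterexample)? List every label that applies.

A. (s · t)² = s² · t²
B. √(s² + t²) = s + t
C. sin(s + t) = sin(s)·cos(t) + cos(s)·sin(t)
B

Evaluating each claim at the given values:
A. LHS = 16, RHS = 16 → holds here (LHS = RHS)
B. LHS = √(17) ≈ 4.123, RHS = 5 → fails here (LHS ≠ RHS)
C. LHS = sin(5) ≈ -0.9589, RHS = sin(1)·cos(4) + sin(4)·cos(1) ≈ -0.9589 → holds here (LHS = RHS)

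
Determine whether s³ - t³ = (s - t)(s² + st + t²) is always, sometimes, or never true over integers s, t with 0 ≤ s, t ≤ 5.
Always true

The identity holds for every pair in the range. For instance at (s, t) = (4, 1): both sides equal 63.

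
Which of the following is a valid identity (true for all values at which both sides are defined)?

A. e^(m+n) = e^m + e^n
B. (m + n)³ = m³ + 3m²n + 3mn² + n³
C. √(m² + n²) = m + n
A: fails at (4, 5) — LHS = e^9 ≈ 8103, RHS = e^4 + e^5 ≈ 203.
B: holds — e.g. at (5, 8), both sides equal 2197.
C: fails at (2, 5) — LHS = √(29) ≈ 5.385, RHS = 7.

Answer: B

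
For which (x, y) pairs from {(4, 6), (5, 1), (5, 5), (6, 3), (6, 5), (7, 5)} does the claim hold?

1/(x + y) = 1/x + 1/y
Testing each pair:
(4, 6): LHS = 1/10, RHS = 5/12 → fails
(5, 1): LHS = 1/6, RHS = 6/5 → fails
(5, 5): LHS = 1/10, RHS = 2/5 → fails
(6, 3): LHS = 1/9, RHS = 1/2 → fails
(6, 5): LHS = 1/11, RHS = 11/30 → fails
(7, 5): LHS = 1/12, RHS = 12/35 → fails

No pair satisfies the claim.

Answer: None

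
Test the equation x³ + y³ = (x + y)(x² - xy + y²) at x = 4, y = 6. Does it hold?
Holds

Substituting x = 4, y = 6:

LHS = 4³ + 6³ = 280
RHS = (4 + 6)(4² - 4·6 + 6²) = 280

LHS = RHS, so the equation holds at this point.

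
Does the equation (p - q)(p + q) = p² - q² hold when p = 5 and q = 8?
Holds

Substituting p = 5, q = 8:

LHS = (5 - 8)(5 + 8) = -39
RHS = 5² - 8² = -39

LHS = RHS, so the equation holds at this point.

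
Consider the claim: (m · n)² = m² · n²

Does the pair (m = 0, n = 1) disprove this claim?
Substituting m = 0, n = 1:
LHS = (0 · 1)² = 0
RHS = 0² · 1² = 0

The sides agree, so this pair does not disprove the claim.

Answer: No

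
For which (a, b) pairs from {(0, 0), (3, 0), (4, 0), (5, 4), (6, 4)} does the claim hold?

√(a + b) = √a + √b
Testing each pair:
(0, 0): LHS = 0, RHS = 0 → holds
(3, 0): LHS = √(3) ≈ 1.732, RHS = √(3) ≈ 1.732 → holds
(4, 0): LHS = 2, RHS = 2 → holds
(5, 4): LHS = 3, RHS = 2 + √(5) ≈ 4.236 → fails
(6, 4): LHS = √(10) ≈ 3.162, RHS = 2 + √(6) ≈ 4.449 → fails

3 of 5 pairs satisfy the claim.

Answer: (0, 0), (3, 0), (4, 0)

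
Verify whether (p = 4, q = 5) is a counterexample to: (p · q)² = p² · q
Yes

Substituting p = 4, q = 5:
LHS = (4 · 5)² = 400
RHS = 4² · 5 = 80

Since LHS ≠ RHS, this pair disproves the claim.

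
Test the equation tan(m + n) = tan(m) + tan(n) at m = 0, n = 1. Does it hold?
Substituting m = 0, n = 1:

LHS = tan(0 + 1) = tan(1) ≈ 1.557
RHS = tan(0) + tan(1) = tan(1) ≈ 1.557

LHS = RHS, so the equation holds at this point.

Answer: Holds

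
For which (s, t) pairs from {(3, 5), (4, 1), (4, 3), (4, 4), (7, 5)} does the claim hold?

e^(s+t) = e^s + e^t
Testing each pair:
(3, 5): LHS = e^8 ≈ 2981, RHS = e^3 + e^5 ≈ 168.5 → fails
(4, 1): LHS = e^5 ≈ 148.4, RHS = e + e^4 ≈ 57.32 → fails
(4, 3): LHS = e^7 ≈ 1097, RHS = e^3 + e^4 ≈ 74.68 → fails
(4, 4): LHS = e^8 ≈ 2981, RHS = 2·e^4 ≈ 109.2 → fails
(7, 5): LHS = e^12 ≈ 162754.8, RHS = e^5 + e^7 ≈ 1245 → fails

No pair satisfies the claim.

Answer: None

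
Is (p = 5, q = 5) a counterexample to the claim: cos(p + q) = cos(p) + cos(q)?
Yes

Substituting p = 5, q = 5:
LHS = cos(5 + 5) = cos(10) ≈ -0.8391
RHS = cos(5) + cos(5) = 2·cos(5) ≈ 0.5673

Since LHS ≠ RHS, this pair disproves the claim.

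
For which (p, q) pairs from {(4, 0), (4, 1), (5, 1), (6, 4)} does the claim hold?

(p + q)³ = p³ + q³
Testing each pair:
(4, 0): LHS = 64, RHS = 64 → holds
(4, 1): LHS = 125, RHS = 65 → fails
(5, 1): LHS = 216, RHS = 126 → fails
(6, 4): LHS = 1000, RHS = 280 → fails

1 of 4 pairs satisfies the claim.

Answer: (4, 0)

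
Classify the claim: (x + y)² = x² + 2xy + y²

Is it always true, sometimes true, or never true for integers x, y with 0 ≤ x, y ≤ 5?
Always true

The identity holds for every pair in the range. For instance at (x, y) = (3, 2): both sides equal 25.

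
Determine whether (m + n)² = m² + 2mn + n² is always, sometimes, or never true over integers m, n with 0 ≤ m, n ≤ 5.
Always true

The identity holds for every pair in the range. For instance at (m, n) = (3, 4): both sides equal 49.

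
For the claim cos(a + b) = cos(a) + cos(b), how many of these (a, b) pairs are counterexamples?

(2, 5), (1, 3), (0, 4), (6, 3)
Testing each pair:
(2, 5): LHS = cos(7) ≈ 0.7539, RHS = cos(2) + cos(5) ≈ -0.1325 → counterexample
(1, 3): LHS = cos(4) ≈ -0.6536, RHS = cos(3) + cos(1) ≈ -0.4497 → counterexample
(0, 4): LHS = cos(4) ≈ -0.6536, RHS = cos(4) + 1 ≈ 0.3464 → counterexample
(6, 3): LHS = cos(9) ≈ -0.9111, RHS = cos(3) + cos(6) ≈ -0.02982 → counterexample

That makes 4 counterexamples.

Answer: 4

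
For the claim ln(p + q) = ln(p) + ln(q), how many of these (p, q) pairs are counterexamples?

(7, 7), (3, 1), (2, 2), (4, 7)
Testing each pair:
(7, 7): LHS = ln(14) ≈ 2.639, RHS = 2·ln(7) ≈ 3.892 → counterexample
(3, 1): LHS = ln(4) ≈ 1.386, RHS = ln(3) ≈ 1.099 → counterexample
(2, 2): LHS = ln(4) ≈ 1.386, RHS = 2·ln(2) ≈ 1.386 → satisfies claim
(4, 7): LHS = ln(11) ≈ 2.398, RHS = ln(4) + ln(7) ≈ 3.332 → counterexample

That makes 3 counterexamples.

Answer: 3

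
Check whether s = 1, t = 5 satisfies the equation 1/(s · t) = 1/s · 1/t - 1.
Substituting s = 1, t = 5:

LHS = 1/(1 · 5) = 1/5
RHS = 1/1 · 1/5 - 1 = -4/5

LHS ≠ RHS, so the equation does not hold at this point.

Answer: Fails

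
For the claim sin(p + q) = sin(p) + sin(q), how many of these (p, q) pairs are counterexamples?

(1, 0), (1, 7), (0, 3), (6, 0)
Testing each pair:
(1, 0): LHS = sin(1) ≈ 0.8415, RHS = sin(1) ≈ 0.8415 → satisfies claim
(1, 7): LHS = sin(8) ≈ 0.9894, RHS = sin(7) + sin(1) ≈ 1.498 → counterexample
(0, 3): LHS = sin(3) ≈ 0.1411, RHS = sin(3) ≈ 0.1411 → satisfies claim
(6, 0): LHS = sin(6) ≈ -0.2794, RHS = sin(6) ≈ -0.2794 → satisfies claim

That makes 1 counterexample.

Answer: 1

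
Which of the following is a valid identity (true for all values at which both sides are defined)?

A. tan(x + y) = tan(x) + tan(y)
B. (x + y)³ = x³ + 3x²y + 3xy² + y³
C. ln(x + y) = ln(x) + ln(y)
B

A: fails at (2, 7) — LHS = tan(9) ≈ -0.4523, RHS = tan(2) + tan(7) ≈ -1.314.
B: holds — e.g. at (2, 4), both sides equal 216.
C: fails at (3, 4) — LHS = ln(7) ≈ 1.946, RHS = ln(3) + ln(4) ≈ 2.485.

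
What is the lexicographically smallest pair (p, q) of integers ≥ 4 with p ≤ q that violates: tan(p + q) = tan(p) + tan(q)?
(p, q) = (4, 4)

Substituting (4, 4) into the claim:
LHS = tan(4 + 4) = tan(8) ≈ -6.8
RHS = tan(4) + tan(4) = 2·tan(4) ≈ 2.316

Since LHS ≠ RHS, this pair disproves the claim, and no lexicographically smaller pair (p ≤ q, integers ≥ 4) does.

For instance (7, 10) is also a counterexample (LHS = tan(17) ≈ 3.494, RHS = tan(10) + tan(7) ≈ 1.52), but it's lexicographically larger.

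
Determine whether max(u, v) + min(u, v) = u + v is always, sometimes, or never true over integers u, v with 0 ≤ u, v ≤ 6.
The identity holds for every pair in the range. For instance at (u, v) = (4, 1): both sides equal 5.

Answer: Always true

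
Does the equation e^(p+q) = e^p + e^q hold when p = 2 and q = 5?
Substituting p = 2, q = 5:

LHS = e^(2+5) = e^7 ≈ 1097
RHS = e^2 + e^5 ≈ 155.8

LHS ≠ RHS, so the equation does not hold at this point.

Answer: Fails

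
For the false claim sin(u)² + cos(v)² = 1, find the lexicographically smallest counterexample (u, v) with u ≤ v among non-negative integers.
(u, v) = (0, 1)

At (0, 0): both sides equal 1, so it holds there.

Substituting (0, 1) into the claim:
LHS = sin(0)² + cos(1)² = cos(1)² ≈ 0.2919
RHS = 1

Since LHS ≠ RHS, this pair disproves the claim, and no lexicographically smaller pair (u ≤ v, non-negative integers) does.

For instance (3, 7) is also a counterexample (LHS = sin(3)² + cos(7)² ≈ 0.5883, RHS = 1), but it's lexicographically larger.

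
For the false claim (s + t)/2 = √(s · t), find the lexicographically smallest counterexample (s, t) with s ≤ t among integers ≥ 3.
(s, t) = (3, 4)

At (3, 3): both sides equal 3, so it holds there.

Substituting (3, 4) into the claim:
LHS = (3 + 4)/2 = 7/2
RHS = √(3 · 4) = 2·√(3) ≈ 3.464

Since LHS ≠ RHS, this pair disproves the claim, and no lexicographically smaller pair (s ≤ t, integers ≥ 3) does.

For instance (6, 8) is also a counterexample (LHS = 7, RHS = 4·√(3) ≈ 6.928), but it's lexicographically larger.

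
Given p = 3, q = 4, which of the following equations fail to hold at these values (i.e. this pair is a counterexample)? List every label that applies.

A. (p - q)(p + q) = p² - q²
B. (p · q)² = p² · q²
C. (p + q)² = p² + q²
C

Evaluating each claim at the given values:
A. LHS = -7, RHS = -7 → holds here (LHS = RHS)
B. LHS = 144, RHS = 144 → holds here (LHS = RHS)
C. LHS = 49, RHS = 25 → fails here (LHS ≠ RHS)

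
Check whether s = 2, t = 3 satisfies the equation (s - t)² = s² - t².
Substituting s = 2, t = 3:

LHS = (2 - 3)² = 1
RHS = 2² - 3² = -5

LHS ≠ RHS, so the equation does not hold at this point.

Answer: Fails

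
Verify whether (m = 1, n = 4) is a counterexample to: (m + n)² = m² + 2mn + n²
Substituting m = 1, n = 4:
LHS = (1 + 4)² = 25
RHS = 1² + 2·1·4 + 4² = 25

The sides agree, so this pair does not disprove the claim.

Answer: No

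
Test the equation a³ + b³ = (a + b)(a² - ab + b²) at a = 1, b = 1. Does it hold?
Substituting a = 1, b = 1:

LHS = 1³ + 1³ = 2
RHS = (1 + 1)(1² - 1·1 + 1²) = 2

LHS = RHS, so the equation holds at this point.

Answer: Holds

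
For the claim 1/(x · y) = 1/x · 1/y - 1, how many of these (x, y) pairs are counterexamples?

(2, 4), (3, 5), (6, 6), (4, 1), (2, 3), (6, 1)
6

Testing each pair:
(2, 4): LHS = 1/8, RHS = -7/8 → counterexample
(3, 5): LHS = 1/15, RHS = -14/15 → counterexample
(6, 6): LHS = 1/36, RHS = -35/36 → counterexample
(4, 1): LHS = 1/4, RHS = -3/4 → counterexample
(2, 3): LHS = 1/6, RHS = -5/6 → counterexample
(6, 1): LHS = 1/6, RHS = -5/6 → counterexample

That makes 6 counterexamples.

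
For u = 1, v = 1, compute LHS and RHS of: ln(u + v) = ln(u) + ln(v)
LHS = ln(1 + 1) = ln(2) ≈ 0.6931
RHS = ln(1) + ln(1) = 0

LHS ≠ RHS (they differ by about 0.6931), so the equation does not hold here.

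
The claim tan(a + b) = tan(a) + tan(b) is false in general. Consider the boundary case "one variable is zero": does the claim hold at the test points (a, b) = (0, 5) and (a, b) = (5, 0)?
Yes, holds at both test points

At (0, 5): LHS = tan(5) ≈ -3.381, RHS = tan(5) ≈ -3.381 → equal
At (5, 0): LHS = tan(5) ≈ -3.381, RHS = tan(5) ≈ -3.381 → equal

So the claim does hold at both of these boundary points, even though it is not an identity.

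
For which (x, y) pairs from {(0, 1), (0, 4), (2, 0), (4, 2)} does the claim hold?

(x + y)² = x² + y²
(0, 1), (0, 4), (2, 0)

Testing each pair:
(0, 1): LHS = 1, RHS = 1 → holds
(0, 4): LHS = 16, RHS = 16 → holds
(2, 0): LHS = 4, RHS = 4 → holds
(4, 2): LHS = 36, RHS = 20 → fails

3 of 4 pairs satisfy the claim.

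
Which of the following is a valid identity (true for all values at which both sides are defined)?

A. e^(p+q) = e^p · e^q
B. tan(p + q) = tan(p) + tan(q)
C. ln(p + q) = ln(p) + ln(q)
A

A: holds — e.g. at (4, 5), both sides equal e^9 ≈ 8103.
B: fails at (1, 1) — LHS = tan(2) ≈ -2.185, RHS = 2·tan(1) ≈ 3.115.
C: fails at (1, 3) — LHS = ln(4) ≈ 1.386, RHS = ln(3) ≈ 1.099.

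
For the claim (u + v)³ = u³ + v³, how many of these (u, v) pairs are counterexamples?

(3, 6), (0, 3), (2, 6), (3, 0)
2

Testing each pair:
(3, 6): LHS = 729, RHS = 243 → counterexample
(0, 3): LHS = 27, RHS = 27 → satisfies claim
(2, 6): LHS = 512, RHS = 224 → counterexample
(3, 0): LHS = 27, RHS = 27 → satisfies claim

That makes 2 counterexamples.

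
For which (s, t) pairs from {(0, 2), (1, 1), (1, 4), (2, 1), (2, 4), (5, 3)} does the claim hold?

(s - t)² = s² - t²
(1, 1)

Testing each pair:
(0, 2): LHS = 4, RHS = -4 → fails
(1, 1): LHS = 0, RHS = 0 → holds
(1, 4): LHS = 9, RHS = -15 → fails
(2, 1): LHS = 1, RHS = 3 → fails
(2, 4): LHS = 4, RHS = -12 → fails
(5, 3): LHS = 4, RHS = 16 → fails

1 of 6 pairs satisfies the claim.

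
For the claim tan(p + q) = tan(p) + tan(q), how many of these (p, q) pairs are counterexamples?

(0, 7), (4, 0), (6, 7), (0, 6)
Testing each pair:
(0, 7): LHS = tan(7) ≈ 0.8714, RHS = tan(7) ≈ 0.8714 → satisfies claim
(4, 0): LHS = tan(4) ≈ 1.158, RHS = tan(4) ≈ 1.158 → satisfies claim
(6, 7): LHS = tan(13) ≈ 0.463, RHS = tan(6) + tan(7) ≈ 0.5804 → counterexample
(0, 6): LHS = tan(6) ≈ -0.291, RHS = tan(6) ≈ -0.291 → satisfies claim

That makes 1 counterexample.

Answer: 1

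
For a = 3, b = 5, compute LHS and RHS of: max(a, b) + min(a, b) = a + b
LHS = max(3, 5) + min(3, 5) = 8
RHS = 3 + 5 = 8

LHS = RHS: the two sides agree.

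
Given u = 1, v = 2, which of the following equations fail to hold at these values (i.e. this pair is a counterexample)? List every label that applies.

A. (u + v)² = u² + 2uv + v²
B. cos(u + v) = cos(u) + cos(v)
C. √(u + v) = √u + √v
B, C

Evaluating each claim at the given values:
A. LHS = 9, RHS = 9 → holds here (LHS = RHS)
B. LHS = cos(3) ≈ -0.99, RHS = cos(2) + cos(1) ≈ 0.1242 → fails here (LHS ≠ RHS)
C. LHS = √(3) ≈ 1.732, RHS = 1 + √(2) ≈ 2.414 → fails here (LHS ≠ RHS)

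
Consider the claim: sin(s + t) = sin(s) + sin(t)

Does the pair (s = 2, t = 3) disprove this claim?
Yes

Substituting s = 2, t = 3:
LHS = sin(2 + 3) = sin(5) ≈ -0.9589
RHS = sin(2) + sin(3) ≈ 1.05

Since LHS ≠ RHS, this pair disproves the claim.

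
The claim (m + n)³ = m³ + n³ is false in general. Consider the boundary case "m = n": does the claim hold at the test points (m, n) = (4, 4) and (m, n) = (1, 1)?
At (4, 4): LHS = 512 ≠ RHS = 128
At (1, 1): LHS = 8 ≠ RHS = 2

Answer: No, fails at both test points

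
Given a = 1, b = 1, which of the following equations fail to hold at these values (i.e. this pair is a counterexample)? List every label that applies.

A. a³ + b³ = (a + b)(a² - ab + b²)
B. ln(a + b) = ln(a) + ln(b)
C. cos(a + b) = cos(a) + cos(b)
Evaluating each claim at the given values:
A. LHS = 2, RHS = 2 → holds here (LHS = RHS)
B. LHS = ln(2) ≈ 0.6931, RHS = 0 → fails here (LHS ≠ RHS)
C. LHS = cos(2) ≈ -0.4161, RHS = 2·cos(1) ≈ 1.081 → fails here (LHS ≠ RHS)

Answer: B, C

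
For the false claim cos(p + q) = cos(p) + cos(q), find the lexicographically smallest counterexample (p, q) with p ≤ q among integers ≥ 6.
Substituting (6, 6) into the claim:
LHS = cos(6 + 6) = cos(12) ≈ 0.8439
RHS = cos(6) + cos(6) = 2·cos(6) ≈ 1.92

Since LHS ≠ RHS, this pair disproves the claim, and no lexicographically smaller pair (p ≤ q, integers ≥ 6) does.

For instance (9, 13) is also a counterexample (LHS = cos(22) ≈ -1, RHS = cos(9) + cos(13) ≈ -0.003683), but it's lexicographically larger.

Answer: (p, q) = (6, 6)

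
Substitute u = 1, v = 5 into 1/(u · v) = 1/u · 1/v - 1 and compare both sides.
LHS = 1/(1 · 5) = 1/5
RHS = 1/1 · 1/5 - 1 = -4/5

LHS ≠ RHS, so the equation does not hold here.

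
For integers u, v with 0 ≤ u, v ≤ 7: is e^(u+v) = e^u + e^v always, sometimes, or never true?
The claim fails for every pair in the range. For instance at (u, v) = (3, 3): LHS = e^6 ≈ 403.4, RHS = 2·e^3 ≈ 40.17.

Answer: Never true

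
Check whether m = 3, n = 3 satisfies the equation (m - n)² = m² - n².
Substituting m = 3, n = 3:

LHS = (3 - 3)² = 0
RHS = 3² - 3² = 0

LHS = RHS, so the equation holds at this point.

Answer: Holds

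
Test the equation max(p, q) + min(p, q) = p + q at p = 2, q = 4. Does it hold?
Holds

Substituting p = 2, q = 4:

LHS = max(2, 4) + min(2, 4) = 6
RHS = 2 + 4 = 6

LHS = RHS, so the equation holds at this point.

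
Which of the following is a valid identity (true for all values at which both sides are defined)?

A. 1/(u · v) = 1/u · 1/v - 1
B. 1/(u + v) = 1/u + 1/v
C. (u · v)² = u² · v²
C

A: fails at (1, 5) — LHS = 1/5, RHS = -4/5.
B: fails at (4, 4) — LHS = 1/8, RHS = 1/2.
C: holds — e.g. at (3, 5), both sides equal 225.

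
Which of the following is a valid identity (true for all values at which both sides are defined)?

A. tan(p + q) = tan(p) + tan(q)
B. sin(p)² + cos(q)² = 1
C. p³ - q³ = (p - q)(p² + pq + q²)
C

A: fails at (3, 5) — LHS = tan(8) ≈ -6.8, RHS = tan(5) + tan(3) ≈ -3.523.
B: fails at (2, 3) — LHS = sin(2)² + cos(3)² ≈ 1.807, RHS = 1.
C: holds — e.g. at (2, 3), both sides equal -19.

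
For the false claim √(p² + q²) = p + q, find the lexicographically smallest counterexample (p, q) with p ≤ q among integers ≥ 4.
Substituting (4, 4) into the claim:
LHS = √(4² + 4²) = 4·√(2) ≈ 5.657
RHS = 4 + 4 = 8

Since LHS ≠ RHS, this pair disproves the claim, and no lexicographically smaller pair (p ≤ q, integers ≥ 4) does.

For instance (9, 11) is also a counterexample (LHS = √(202) ≈ 14.21, RHS = 20), but it's lexicographically larger.

Answer: (p, q) = (4, 4)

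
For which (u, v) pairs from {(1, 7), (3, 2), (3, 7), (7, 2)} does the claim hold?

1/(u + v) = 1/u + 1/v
None

Testing each pair:
(1, 7): LHS = 1/8, RHS = 8/7 → fails
(3, 2): LHS = 1/5, RHS = 5/6 → fails
(3, 7): LHS = 1/10, RHS = 10/21 → fails
(7, 2): LHS = 1/9, RHS = 9/14 → fails

No pair satisfies the claim.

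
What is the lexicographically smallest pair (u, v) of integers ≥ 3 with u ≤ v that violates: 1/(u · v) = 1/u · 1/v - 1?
Substituting (3, 3) into the claim:
LHS = 1/(3 · 3) = 1/9
RHS = 1/3 · 1/3 - 1 = -8/9

Since LHS ≠ RHS, this pair disproves the claim, and no lexicographically smaller pair (u ≤ v, integers ≥ 3) does.

For instance (6, 6) is also a counterexample (LHS = 1/36, RHS = -35/36), but it's lexicographically larger.

Answer: (u, v) = (3, 3)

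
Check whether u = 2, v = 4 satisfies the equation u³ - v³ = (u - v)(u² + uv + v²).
Holds

Substituting u = 2, v = 4:

LHS = 2³ - 4³ = -56
RHS = (2 - 4)(2² + 2·4 + 4²) = -56

LHS = RHS, so the equation holds at this point.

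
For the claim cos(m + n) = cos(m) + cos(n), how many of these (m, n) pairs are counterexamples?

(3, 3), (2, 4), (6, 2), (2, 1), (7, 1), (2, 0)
Testing each pair:
(3, 3): LHS = cos(6) ≈ 0.9602, RHS = 2·cos(3) ≈ -1.98 → counterexample
(2, 4): LHS = cos(6) ≈ 0.9602, RHS = cos(4) + cos(2) ≈ -1.07 → counterexample
(6, 2): LHS = cos(8) ≈ -0.1455, RHS = cos(2) + cos(6) ≈ 0.544 → counterexample
(2, 1): LHS = cos(3) ≈ -0.99, RHS = cos(2) + cos(1) ≈ 0.1242 → counterexample
(7, 1): LHS = cos(8) ≈ -0.1455, RHS = cos(1) + cos(7) ≈ 1.294 → counterexample
(2, 0): LHS = cos(2) ≈ -0.4161, RHS = cos(2) + 1 ≈ 0.5839 → counterexample

That makes 6 counterexamples.

Answer: 6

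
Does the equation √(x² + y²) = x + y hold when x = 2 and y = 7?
Fails

Substituting x = 2, y = 7:

LHS = √(2² + 7²) = √(53) ≈ 7.28
RHS = 2 + 7 = 9

LHS ≠ RHS, so the equation does not hold at this point.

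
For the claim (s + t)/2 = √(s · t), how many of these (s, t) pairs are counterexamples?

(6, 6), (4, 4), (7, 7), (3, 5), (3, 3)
1

Testing each pair:
(6, 6): LHS = 6, RHS = 6 → satisfies claim
(4, 4): LHS = 4, RHS = 4 → satisfies claim
(7, 7): LHS = 7, RHS = 7 → satisfies claim
(3, 5): LHS = 4, RHS = √(15) ≈ 3.873 → counterexample
(3, 3): LHS = 3, RHS = 3 → satisfies claim

That makes 1 counterexample.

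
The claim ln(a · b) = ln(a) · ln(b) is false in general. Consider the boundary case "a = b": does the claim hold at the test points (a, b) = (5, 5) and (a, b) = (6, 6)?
At (5, 5): LHS = ln(25) ≈ 3.219 ≠ RHS = ln(5)² ≈ 2.59
At (6, 6): LHS = ln(36) ≈ 3.584 ≠ RHS = ln(6)² ≈ 3.21

Answer: No, fails at both test points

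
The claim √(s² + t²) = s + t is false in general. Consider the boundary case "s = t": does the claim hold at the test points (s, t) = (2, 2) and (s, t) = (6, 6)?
No, fails at both test points

At (2, 2): LHS = 2·√(2) ≈ 2.828 ≠ RHS = 4
At (6, 6): LHS = 6·√(2) ≈ 8.485 ≠ RHS = 12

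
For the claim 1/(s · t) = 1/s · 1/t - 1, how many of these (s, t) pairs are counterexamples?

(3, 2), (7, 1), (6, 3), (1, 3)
4

Testing each pair:
(3, 2): LHS = 1/6, RHS = -5/6 → counterexample
(7, 1): LHS = 1/7, RHS = -6/7 → counterexample
(6, 3): LHS = 1/18, RHS = -17/18 → counterexample
(1, 3): LHS = 1/3, RHS = -2/3 → counterexample

That makes 4 counterexamples.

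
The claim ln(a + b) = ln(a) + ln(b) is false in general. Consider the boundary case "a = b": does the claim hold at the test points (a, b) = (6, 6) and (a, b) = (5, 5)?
No, fails at both test points

At (6, 6): LHS = ln(12) ≈ 2.485 ≠ RHS = 2·ln(6) ≈ 3.584
At (5, 5): LHS = ln(10) ≈ 2.303 ≠ RHS = 2·ln(5) ≈ 3.219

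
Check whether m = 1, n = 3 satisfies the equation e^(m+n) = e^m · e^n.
Substituting m = 1, n = 3:

LHS = e^(1+3) = e^4 ≈ 54.6
RHS = e^1 · e^3 = e^4 ≈ 54.6

LHS = RHS, so the equation holds at this point.

Answer: Holds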